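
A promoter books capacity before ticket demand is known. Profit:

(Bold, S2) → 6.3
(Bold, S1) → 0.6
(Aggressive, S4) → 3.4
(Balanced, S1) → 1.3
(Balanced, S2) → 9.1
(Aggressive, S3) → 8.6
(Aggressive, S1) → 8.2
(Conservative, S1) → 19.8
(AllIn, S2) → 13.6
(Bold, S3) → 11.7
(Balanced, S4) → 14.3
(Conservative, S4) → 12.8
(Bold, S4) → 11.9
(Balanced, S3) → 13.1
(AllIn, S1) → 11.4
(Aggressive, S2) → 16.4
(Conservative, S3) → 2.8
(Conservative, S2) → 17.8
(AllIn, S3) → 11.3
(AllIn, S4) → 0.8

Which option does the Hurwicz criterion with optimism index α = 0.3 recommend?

Conservative

Conservative: 0.3·19.8 + 0.7·2.8 = 7.9
Balanced: 0.3·14.3 + 0.7·1.3 = 5.2
Aggressive: 0.3·16.4 + 0.7·3.4 = 7.3
Bold: 0.3·11.9 + 0.7·0.6 = 3.99
AllIn: 0.3·13.6 + 0.7·0.8 = 4.64
Highest Hurwicz score = 7.9 → Conservative.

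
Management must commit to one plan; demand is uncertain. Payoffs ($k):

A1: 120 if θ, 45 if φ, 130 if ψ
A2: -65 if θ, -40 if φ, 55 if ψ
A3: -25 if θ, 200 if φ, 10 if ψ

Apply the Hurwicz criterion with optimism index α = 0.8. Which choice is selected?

A1: 0.8·130 + 0.2·45 = 113
A2: 0.8·55 + 0.2·(-65) = 31
A3: 0.8·200 + 0.2·(-25) = 155
Highest Hurwicz score = 155 → A3.

A3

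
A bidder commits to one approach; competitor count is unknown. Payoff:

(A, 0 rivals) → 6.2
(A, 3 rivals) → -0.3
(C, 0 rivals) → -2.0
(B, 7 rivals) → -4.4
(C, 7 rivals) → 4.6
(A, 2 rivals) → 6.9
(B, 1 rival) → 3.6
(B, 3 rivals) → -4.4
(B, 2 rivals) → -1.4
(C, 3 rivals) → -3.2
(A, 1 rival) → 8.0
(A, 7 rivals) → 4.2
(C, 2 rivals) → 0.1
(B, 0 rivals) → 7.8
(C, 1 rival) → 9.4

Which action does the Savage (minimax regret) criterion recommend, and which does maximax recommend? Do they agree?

minimax regret → A; maximax → C (disagree)

Column bests: 0 rivals=7.8, 1 rival=9.4, 2 rivals=6.9, 3 rivals=-0.3, 7 rivals=4.6.
A regrets: 1.6, 1.4, 0.0, 0.0, 0.4 → max 1.6
B regrets: 0.0, 5.8, 8.3, 4.1, 9.0 → max 9.0
C regrets: 9.8, 0.0, 6.8, 2.9, 0.0 → max 9.8
Smallest max regret = 1.6 → A.
Row maxima: A=8.0, B=7.8, C=9.4
Best best-case = 9.4 → C.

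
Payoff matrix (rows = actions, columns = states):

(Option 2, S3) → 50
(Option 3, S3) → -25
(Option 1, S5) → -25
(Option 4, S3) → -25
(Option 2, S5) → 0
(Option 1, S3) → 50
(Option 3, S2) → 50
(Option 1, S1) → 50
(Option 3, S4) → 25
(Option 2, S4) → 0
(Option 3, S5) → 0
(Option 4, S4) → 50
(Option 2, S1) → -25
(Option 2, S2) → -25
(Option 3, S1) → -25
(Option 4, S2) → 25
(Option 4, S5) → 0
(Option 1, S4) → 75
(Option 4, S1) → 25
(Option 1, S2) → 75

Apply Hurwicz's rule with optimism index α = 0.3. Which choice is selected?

Option 1: 0.3·75 + 0.7·(-25) = 5
Option 2: 0.3·50 + 0.7·(-25) = -2.5
Option 3: 0.3·50 + 0.7·(-25) = -2.5
Option 4: 0.3·50 + 0.7·(-25) = -2.5
Highest Hurwicz score = 5 → Option 1.

Option 1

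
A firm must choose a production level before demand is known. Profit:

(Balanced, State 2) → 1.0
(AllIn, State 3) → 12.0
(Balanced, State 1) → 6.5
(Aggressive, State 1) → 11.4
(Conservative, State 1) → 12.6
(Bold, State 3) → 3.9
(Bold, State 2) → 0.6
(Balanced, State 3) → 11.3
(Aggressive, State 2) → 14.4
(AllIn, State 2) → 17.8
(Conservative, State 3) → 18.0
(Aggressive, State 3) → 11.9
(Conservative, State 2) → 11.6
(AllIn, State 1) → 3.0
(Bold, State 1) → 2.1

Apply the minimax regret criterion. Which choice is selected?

Aggressive

Column bests: State 1=12.6, State 2=17.8, State 3=18.0.
Conservative regrets: 0.0, 6.2, 0.0 → max 6.2
Balanced regrets: 6.1, 16.8, 6.7 → max 16.8
Aggressive regrets: 1.2, 3.4, 6.1 → max 6.1
Bold regrets: 10.5, 17.2, 14.1 → max 17.2
AllIn regrets: 9.6, 0.0, 6.0 → max 9.6
Smallest max regret = 6.1 → Aggressive.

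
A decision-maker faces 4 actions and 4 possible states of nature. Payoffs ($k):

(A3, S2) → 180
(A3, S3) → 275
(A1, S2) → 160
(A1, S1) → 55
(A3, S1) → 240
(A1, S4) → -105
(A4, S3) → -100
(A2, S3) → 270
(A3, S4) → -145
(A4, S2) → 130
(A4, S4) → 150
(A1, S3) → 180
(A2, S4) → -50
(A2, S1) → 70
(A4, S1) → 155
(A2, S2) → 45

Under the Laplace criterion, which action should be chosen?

A3

Row averages: A1=72.5, A2=83.75, A3=137.5, A4=83.75
Highest average = 137.5 → A3.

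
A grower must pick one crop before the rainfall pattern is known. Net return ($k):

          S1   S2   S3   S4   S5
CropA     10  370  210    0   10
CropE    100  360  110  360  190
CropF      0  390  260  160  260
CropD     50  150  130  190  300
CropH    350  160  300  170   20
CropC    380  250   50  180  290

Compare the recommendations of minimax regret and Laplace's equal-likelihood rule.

Column bests: S1=380, S2=390, S3=300, S4=360, S5=300.
CropA regrets: 370, 20, 90, 360, 290 → max 370
CropE regrets: 280, 30, 190, 0, 110 → max 280
CropF regrets: 380, 0, 40, 200, 40 → max 380
CropD regrets: 330, 240, 170, 170, 0 → max 330
CropH regrets: 30, 230, 0, 190, 280 → max 280
CropC regrets: 0, 140, 250, 180, 10 → max 250
Smallest max regret = 250 → CropC.
Row averages: CropA=120, CropE=224, CropF=214, CropD=164, CropH=200, CropC=230
Highest average = 230 → CropC.

minimax regret → CropC; laplace → CropC (agree)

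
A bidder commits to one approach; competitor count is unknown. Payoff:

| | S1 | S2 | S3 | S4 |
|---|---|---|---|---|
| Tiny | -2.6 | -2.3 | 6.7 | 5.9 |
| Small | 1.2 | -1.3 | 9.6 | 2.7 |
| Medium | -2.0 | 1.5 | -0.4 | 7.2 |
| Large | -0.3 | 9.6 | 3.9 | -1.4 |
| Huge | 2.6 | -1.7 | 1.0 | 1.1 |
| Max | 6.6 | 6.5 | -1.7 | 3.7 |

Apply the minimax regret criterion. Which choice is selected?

Column bests: S1=6.6, S2=9.6, S3=9.6, S4=7.2.
Tiny regrets: 9.2, 11.9, 2.9, 1.3 → max 11.9
Small regrets: 5.4, 10.9, 0.0, 4.5 → max 10.9
Medium regrets: 8.6, 8.1, 10.0, 0.0 → max 10.0
Large regrets: 6.9, 0.0, 5.7, 8.6 → max 8.6
Huge regrets: 4.0, 11.3, 8.6, 6.1 → max 11.3
Max regrets: 0.0, 3.1, 11.3, 3.5 → max 11.3
Smallest max regret = 8.6 → Large.

Large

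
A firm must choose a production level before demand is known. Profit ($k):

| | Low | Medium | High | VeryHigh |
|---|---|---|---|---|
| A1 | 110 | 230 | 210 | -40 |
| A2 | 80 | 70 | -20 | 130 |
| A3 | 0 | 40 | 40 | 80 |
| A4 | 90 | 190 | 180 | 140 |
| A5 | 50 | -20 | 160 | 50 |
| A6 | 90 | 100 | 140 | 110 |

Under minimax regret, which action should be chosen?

Column bests: Low=110, Medium=230, High=210, VeryHigh=140.
A1 regrets: 0, 0, 0, 180 → max 180
A2 regrets: 30, 160, 230, 10 → max 230
A3 regrets: 110, 190, 170, 60 → max 190
A4 regrets: 20, 40, 30, 0 → max 40
A5 regrets: 60, 250, 50, 90 → max 250
A6 regrets: 20, 130, 70, 30 → max 130
Smallest max regret = 40 → A4.

A4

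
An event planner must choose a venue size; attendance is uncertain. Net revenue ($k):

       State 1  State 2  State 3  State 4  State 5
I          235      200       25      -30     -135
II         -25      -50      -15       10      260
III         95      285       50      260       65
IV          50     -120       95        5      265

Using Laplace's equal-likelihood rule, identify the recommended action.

Row averages: I=59, II=36, III=151, IV=59
Highest average = 151 → III.

III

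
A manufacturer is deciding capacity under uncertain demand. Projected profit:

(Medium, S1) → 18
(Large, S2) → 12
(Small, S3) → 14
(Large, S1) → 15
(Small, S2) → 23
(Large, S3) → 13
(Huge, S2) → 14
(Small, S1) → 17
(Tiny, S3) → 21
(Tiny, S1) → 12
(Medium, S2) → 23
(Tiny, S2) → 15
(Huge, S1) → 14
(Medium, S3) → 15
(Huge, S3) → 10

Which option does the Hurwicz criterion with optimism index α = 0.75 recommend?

Medium

Tiny: 0.75·21 + 0.25·12 = 18.75
Small: 0.75·23 + 0.25·14 = 20.75
Medium: 0.75·23 + 0.25·15 = 21
Large: 0.75·15 + 0.25·12 = 14.25
Huge: 0.75·14 + 0.25·10 = 13
Highest Hurwicz score = 21 → Medium.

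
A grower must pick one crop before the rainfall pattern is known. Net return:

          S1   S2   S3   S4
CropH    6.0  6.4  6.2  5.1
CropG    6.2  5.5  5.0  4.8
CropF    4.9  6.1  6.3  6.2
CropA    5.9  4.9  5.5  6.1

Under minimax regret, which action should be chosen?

Column bests: S1=6.2, S2=6.4, S3=6.3, S4=6.2.
CropH regrets: 0.2, 0.0, 0.1, 1.1 → max 1.1
CropG regrets: 0.0, 0.9, 1.3, 1.4 → max 1.4
CropF regrets: 1.3, 0.3, 0.0, 0.0 → max 1.3
CropA regrets: 0.3, 1.5, 0.8, 0.1 → max 1.5
Smallest max regret = 1.1 → CropH.

CropH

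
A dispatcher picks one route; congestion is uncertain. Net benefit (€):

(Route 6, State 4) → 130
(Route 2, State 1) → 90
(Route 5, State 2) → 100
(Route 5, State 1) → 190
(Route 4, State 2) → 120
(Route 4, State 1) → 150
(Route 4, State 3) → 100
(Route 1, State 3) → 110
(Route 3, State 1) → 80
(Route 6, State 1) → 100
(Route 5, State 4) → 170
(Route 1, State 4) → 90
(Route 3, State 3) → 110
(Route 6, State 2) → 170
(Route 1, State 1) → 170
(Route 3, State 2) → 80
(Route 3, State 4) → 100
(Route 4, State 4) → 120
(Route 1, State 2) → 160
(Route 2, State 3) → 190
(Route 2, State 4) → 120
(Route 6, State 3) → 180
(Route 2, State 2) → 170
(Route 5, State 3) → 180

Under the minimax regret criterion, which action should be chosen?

Column bests: State 1=190, State 2=170, State 3=190, State 4=170.
Route 1 regrets: 20, 10, 80, 80 → max 80
Route 2 regrets: 100, 0, 0, 50 → max 100
Route 3 regrets: 110, 90, 80, 70 → max 110
Route 4 regrets: 40, 50, 90, 50 → max 90
Route 5 regrets: 0, 70, 10, 0 → max 70
Route 6 regrets: 90, 0, 10, 40 → max 90
Smallest max regret = 70 → Route 5.

Route 5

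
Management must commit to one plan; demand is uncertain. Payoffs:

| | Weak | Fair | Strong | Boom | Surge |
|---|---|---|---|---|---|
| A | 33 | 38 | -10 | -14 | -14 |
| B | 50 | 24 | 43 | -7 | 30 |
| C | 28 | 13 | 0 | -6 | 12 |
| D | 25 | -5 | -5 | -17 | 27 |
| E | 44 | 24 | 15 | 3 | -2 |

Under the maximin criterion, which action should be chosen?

E

Row minima: A=-14, B=-7, C=-6, D=-17, E=-2
Best worst-case = -2 → E.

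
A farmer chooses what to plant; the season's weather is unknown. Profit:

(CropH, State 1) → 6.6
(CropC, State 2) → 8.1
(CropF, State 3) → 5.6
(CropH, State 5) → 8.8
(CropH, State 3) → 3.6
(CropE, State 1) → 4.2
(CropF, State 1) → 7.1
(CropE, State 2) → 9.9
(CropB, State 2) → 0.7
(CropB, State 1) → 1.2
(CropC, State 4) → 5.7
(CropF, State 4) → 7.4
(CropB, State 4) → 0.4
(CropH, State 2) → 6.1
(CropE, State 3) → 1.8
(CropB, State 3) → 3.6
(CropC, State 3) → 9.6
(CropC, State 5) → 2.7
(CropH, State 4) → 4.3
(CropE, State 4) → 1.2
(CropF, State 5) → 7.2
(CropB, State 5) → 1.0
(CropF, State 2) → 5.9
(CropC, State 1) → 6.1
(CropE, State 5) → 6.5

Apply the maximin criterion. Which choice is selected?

CropF

Row minima: CropB=0.4, CropF=5.6, CropE=1.2, CropC=2.7, CropH=3.6
Best worst-case = 5.6 → CropF.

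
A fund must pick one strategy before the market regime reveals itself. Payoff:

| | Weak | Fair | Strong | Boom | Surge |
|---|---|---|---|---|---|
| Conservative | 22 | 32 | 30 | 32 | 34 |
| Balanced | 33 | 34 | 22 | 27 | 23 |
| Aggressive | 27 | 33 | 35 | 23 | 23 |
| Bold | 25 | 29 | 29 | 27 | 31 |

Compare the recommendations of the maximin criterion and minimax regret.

Row minima: Conservative=22, Balanced=22, Aggressive=23, Bold=25
Best worst-case = 25 → Bold.
Column bests: Weak=33, Fair=34, Strong=35, Boom=32, Surge=34.
Conservative regrets: 11, 2, 5, 0, 0 → max 11
Balanced regrets: 0, 0, 13, 5, 11 → max 13
Aggressive regrets: 6, 1, 0, 9, 11 → max 11
Bold regrets: 8, 5, 6, 5, 3 → max 8
Smallest max regret = 8 → Bold.

maximin → Bold; minimax regret → Bold (agree)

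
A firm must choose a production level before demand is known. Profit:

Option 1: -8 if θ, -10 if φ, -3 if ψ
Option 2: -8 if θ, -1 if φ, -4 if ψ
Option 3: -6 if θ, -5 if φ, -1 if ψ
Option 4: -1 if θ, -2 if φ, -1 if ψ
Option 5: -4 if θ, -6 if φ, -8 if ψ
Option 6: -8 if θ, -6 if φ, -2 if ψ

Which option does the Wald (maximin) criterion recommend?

Option 4

Row minima: Option 1=-10, Option 2=-8, Option 3=-6, Option 4=-2, Option 5=-8, Option 6=-8
Best worst-case = -2 → Option 4.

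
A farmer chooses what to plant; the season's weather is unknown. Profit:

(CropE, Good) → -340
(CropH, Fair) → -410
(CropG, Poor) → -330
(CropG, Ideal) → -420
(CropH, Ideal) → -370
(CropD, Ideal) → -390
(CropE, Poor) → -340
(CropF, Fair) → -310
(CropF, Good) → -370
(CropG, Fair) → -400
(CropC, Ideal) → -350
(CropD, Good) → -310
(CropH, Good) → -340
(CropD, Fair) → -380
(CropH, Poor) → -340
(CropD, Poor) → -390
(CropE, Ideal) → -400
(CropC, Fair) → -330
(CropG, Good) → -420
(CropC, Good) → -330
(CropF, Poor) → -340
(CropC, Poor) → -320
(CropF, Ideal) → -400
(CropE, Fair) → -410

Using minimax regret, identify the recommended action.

CropC

Column bests: Poor=-320, Fair=-310, Good=-310, Ideal=-350.
CropH regrets: 20, 100, 30, 20 → max 100
CropC regrets: 0, 20, 20, 0 → max 20
CropE regrets: 20, 100, 30, 50 → max 100
CropF regrets: 20, 0, 60, 50 → max 60
CropG regrets: 10, 90, 110, 70 → max 110
CropD regrets: 70, 70, 0, 40 → max 70
Smallest max regret = 20 → CropC.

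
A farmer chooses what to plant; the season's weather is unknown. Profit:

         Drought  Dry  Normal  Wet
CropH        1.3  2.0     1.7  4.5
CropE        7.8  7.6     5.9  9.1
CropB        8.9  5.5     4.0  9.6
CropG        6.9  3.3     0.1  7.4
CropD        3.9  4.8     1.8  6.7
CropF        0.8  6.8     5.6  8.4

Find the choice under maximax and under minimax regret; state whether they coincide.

Row maxima: CropH=4.5, CropE=9.1, CropB=9.6, CropG=7.4, CropD=6.7, CropF=8.4
Best best-case = 9.6 → CropB.
Column bests: Drought=8.9, Dry=7.6, Normal=5.9, Wet=9.6.
CropH regrets: 7.6, 5.6, 4.2, 5.1 → max 7.6
CropE regrets: 1.1, 0.0, 0.0, 0.5 → max 1.1
CropB regrets: 0.0, 2.1, 1.9, 0.0 → max 2.1
CropG regrets: 2.0, 4.3, 5.8, 2.2 → max 5.8
CropD regrets: 5.0, 2.8, 4.1, 2.9 → max 5.0
CropF regrets: 8.1, 0.8, 0.3, 1.2 → max 8.1
Smallest max regret = 1.1 → CropE.

maximax → CropB; minimax regret → CropE (disagree)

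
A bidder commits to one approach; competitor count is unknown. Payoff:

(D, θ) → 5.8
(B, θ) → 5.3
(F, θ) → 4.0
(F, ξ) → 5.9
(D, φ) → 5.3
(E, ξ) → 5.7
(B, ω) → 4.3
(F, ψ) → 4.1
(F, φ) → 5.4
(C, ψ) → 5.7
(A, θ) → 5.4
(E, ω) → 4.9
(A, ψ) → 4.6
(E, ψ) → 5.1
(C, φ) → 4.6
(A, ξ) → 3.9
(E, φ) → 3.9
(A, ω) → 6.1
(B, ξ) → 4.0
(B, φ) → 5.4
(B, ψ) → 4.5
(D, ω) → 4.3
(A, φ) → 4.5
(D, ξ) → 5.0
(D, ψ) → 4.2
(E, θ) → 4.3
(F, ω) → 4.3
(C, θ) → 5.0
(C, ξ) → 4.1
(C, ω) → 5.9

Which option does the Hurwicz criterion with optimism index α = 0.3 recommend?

A: 0.3·6.1 + 0.7·3.9 = 4.56
B: 0.3·5.4 + 0.7·4.0 = 4.42
C: 0.3·5.9 + 0.7·4.1 = 4.64
D: 0.3·5.8 + 0.7·4.2 = 4.68
E: 0.3·5.7 + 0.7·3.9 = 4.44
F: 0.3·5.9 + 0.7·4.0 = 4.57
Highest Hurwicz score = 4.68 → D.

D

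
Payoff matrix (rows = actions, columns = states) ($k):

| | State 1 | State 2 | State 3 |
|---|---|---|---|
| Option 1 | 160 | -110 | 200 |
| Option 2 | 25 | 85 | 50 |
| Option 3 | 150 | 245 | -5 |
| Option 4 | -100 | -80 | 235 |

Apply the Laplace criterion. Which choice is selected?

Row averages: Option 1=250/3, Option 2=160/3, Option 3=130, Option 4=55/3
Highest average = 130 → Option 3.

Option 3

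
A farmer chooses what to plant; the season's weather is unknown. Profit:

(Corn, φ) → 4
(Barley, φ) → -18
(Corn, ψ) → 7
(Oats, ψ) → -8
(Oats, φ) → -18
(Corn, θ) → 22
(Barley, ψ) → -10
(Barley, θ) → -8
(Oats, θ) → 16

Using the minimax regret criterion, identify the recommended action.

Column bests: θ=22, φ=4, ψ=7.
Oats regrets: 6, 22, 15 → max 22
Corn regrets: 0, 0, 0 → max 0
Barley regrets: 30, 22, 17 → max 30
Smallest max regret = 0 → Corn.

Corn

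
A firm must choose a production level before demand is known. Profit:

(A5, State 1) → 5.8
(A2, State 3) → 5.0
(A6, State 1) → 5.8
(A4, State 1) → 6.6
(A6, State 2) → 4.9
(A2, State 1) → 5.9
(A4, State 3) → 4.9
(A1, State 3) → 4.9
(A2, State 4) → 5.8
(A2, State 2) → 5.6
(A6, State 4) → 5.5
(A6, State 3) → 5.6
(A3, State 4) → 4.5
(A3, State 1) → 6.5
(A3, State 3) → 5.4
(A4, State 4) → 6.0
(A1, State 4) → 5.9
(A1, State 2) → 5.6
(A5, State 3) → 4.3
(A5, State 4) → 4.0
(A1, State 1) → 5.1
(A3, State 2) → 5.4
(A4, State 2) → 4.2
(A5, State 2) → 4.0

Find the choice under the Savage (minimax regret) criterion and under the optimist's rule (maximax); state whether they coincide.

Column bests: State 1=6.6, State 2=5.6, State 3=5.6, State 4=6.0.
A1 regrets: 1.5, 0.0, 0.7, 0.1 → max 1.5
A2 regrets: 0.7, 0.0, 0.6, 0.2 → max 0.7
A3 regrets: 0.1, 0.2, 0.2, 1.5 → max 1.5
A4 regrets: 0.0, 1.4, 0.7, 0.0 → max 1.4
A5 regrets: 0.8, 1.6, 1.3, 2.0 → max 2.0
A6 regrets: 0.8, 0.7, 0.0, 0.5 → max 0.8
Smallest max regret = 0.7 → A2.
Row maxima: A1=5.9, A2=5.9, A3=6.5, A4=6.6, A5=5.8, A6=5.8
Best best-case = 6.6 → A4.

minimax regret → A2; maximax → A4 (disagree)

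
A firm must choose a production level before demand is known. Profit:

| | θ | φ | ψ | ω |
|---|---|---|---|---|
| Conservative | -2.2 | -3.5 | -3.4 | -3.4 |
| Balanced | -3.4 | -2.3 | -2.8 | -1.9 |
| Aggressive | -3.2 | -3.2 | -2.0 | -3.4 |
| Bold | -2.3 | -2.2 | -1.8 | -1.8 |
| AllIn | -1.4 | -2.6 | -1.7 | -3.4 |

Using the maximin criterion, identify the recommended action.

Row minima: Conservative=-3.5, Balanced=-3.4, Aggressive=-3.4, Bold=-2.3, AllIn=-3.4
Best worst-case = -2.3 → Bold.

Bold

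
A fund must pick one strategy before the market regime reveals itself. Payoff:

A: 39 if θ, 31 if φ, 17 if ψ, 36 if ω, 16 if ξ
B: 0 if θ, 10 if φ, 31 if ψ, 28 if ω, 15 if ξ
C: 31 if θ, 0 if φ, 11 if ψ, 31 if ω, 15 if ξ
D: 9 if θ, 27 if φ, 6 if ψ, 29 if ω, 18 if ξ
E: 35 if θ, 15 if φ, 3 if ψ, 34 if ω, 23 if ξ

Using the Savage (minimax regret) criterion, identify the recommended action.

Column bests: θ=39, φ=31, ψ=31, ω=36, ξ=23.
A regrets: 0, 0, 14, 0, 7 → max 14
B regrets: 39, 21, 0, 8, 8 → max 39
C regrets: 8, 31, 20, 5, 8 → max 31
D regrets: 30, 4, 25, 7, 5 → max 30
E regrets: 4, 16, 28, 2, 0 → max 28
Smallest max regret = 14 → A.

A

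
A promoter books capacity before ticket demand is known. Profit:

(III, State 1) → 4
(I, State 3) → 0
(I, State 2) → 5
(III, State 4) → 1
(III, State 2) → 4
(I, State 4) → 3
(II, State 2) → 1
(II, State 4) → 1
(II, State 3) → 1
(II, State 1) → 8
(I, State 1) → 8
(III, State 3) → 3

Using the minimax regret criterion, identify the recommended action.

Column bests: State 1=8, State 2=5, State 3=3, State 4=3.
I regrets: 0, 0, 3, 0 → max 3
II regrets: 0, 4, 2, 2 → max 4
III regrets: 4, 1, 0, 2 → max 4
Smallest max regret = 3 → I.

I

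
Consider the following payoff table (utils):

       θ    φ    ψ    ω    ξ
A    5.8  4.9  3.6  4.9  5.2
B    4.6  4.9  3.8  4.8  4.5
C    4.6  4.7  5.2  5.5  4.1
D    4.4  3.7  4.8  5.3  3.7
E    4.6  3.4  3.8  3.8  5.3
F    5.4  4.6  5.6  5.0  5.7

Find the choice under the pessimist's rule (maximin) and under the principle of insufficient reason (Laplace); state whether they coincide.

Row minima: A=3.6, B=3.8, C=4.1, D=3.7, E=3.4, F=4.6
Best worst-case = 4.6 → F.
Row averages: A=4.88, B=4.52, C=4.82, D=4.38, E=4.18, F=5.26
Highest average = 5.26 → F.

maximin → F; laplace → F (agree)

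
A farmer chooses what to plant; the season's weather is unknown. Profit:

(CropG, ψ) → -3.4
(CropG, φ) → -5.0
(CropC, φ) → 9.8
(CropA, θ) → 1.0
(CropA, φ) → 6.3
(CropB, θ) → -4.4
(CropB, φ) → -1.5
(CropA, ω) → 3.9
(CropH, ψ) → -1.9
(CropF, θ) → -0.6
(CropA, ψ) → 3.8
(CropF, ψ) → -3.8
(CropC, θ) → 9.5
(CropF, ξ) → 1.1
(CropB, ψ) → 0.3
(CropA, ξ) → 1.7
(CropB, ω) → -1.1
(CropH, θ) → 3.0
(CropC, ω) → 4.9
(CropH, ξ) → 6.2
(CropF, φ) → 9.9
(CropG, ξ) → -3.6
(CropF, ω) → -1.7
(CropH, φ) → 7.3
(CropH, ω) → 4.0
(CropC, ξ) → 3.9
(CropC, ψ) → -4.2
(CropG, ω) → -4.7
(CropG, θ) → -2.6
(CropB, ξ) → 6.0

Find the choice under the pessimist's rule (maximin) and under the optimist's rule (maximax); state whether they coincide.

maximin → CropA; maximax → CropF (disagree)

Row minima: CropA=1.0, CropG=-5.0, CropB=-4.4, CropF=-3.8, CropH=-1.9, CropC=-4.2
Best worst-case = 1.0 → CropA.
Row maxima: CropA=6.3, CropG=-2.6, CropB=6.0, CropF=9.9, CropH=7.3, CropC=9.8
Best best-case = 9.9 → CropF.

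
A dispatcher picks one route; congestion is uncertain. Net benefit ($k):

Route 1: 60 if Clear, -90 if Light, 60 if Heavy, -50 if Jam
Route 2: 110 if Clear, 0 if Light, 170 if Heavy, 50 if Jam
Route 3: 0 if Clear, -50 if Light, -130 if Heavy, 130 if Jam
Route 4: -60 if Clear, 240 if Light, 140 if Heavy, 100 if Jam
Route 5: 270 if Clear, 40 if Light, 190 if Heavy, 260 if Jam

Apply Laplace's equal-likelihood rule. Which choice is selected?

Row averages: Route 1=-5, Route 2=82.5, Route 3=-12.5, Route 4=105, Route 5=190
Highest average = 190 → Route 5.

Route 5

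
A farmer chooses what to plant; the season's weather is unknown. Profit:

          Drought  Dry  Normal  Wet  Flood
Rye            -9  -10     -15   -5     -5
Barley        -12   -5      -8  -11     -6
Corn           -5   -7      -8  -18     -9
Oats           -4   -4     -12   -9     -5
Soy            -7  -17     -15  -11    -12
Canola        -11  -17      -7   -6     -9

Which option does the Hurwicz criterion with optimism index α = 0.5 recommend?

Oats

Rye: 0.5·(-5) + 0.5·(-15) = -10
Barley: 0.5·(-5) + 0.5·(-12) = -8.5
Corn: 0.5·(-5) + 0.5·(-18) = -11.5
Oats: 0.5·(-4) + 0.5·(-12) = -8
Soy: 0.5·(-7) + 0.5·(-17) = -12
Canola: 0.5·(-6) + 0.5·(-17) = -11.5
Highest Hurwicz score = -8 → Oats.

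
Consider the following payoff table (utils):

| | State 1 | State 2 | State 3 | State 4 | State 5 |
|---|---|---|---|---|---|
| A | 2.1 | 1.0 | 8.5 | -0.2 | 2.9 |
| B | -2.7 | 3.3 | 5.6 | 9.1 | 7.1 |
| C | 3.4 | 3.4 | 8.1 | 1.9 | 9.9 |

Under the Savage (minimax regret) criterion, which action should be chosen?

B

Column bests: State 1=3.4, State 2=3.4, State 3=8.5, State 4=9.1, State 5=9.9.
A regrets: 1.3, 2.4, 0.0, 9.3, 7.0 → max 9.3
B regrets: 6.1, 0.1, 2.9, 0.0, 2.8 → max 6.1
C regrets: 0.0, 0.0, 0.4, 7.2, 0.0 → max 7.2
Smallest max regret = 6.1 → B.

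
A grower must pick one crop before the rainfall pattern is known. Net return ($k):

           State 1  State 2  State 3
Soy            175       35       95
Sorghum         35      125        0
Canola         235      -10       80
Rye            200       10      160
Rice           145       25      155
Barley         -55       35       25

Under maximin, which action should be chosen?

Row minima: Soy=35, Sorghum=0, Canola=-10, Rye=10, Rice=25, Barley=-55
Best worst-case = 35 → Soy.

Soy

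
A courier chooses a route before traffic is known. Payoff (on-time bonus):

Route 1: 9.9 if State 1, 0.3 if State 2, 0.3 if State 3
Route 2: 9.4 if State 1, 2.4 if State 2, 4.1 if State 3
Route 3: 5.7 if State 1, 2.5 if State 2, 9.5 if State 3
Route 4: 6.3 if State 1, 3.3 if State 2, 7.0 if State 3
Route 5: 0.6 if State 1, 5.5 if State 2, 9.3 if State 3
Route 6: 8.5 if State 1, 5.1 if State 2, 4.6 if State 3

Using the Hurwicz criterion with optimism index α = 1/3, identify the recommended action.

Route 1: 1/3·9.9 + 2/3·0.3 = 3.5
Route 2: 1/3·9.4 + 2/3·2.4 = 71/15
Route 3: 1/3·9.5 + 2/3·2.5 = 29/6
Route 4: 1/3·7.0 + 2/3·3.3 = 68/15
Route 5: 1/3·9.3 + 2/3·0.6 = 3.5
Route 6: 1/3·8.5 + 2/3·4.6 = 5.9
Highest Hurwicz score = 5.9 → Route 6.

Route 6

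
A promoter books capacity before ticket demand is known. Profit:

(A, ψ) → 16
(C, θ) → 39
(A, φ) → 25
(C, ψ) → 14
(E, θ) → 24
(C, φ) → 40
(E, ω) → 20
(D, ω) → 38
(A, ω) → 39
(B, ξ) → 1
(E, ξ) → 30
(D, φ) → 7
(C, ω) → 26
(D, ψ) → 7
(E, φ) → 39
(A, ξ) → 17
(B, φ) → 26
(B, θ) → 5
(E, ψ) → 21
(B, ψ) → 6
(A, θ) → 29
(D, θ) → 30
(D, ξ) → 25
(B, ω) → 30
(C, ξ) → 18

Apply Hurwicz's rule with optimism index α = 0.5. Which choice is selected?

E

A: 0.5·39 + 0.5·16 = 27.5
B: 0.5·30 + 0.5·1 = 15.5
C: 0.5·40 + 0.5·14 = 27
D: 0.5·38 + 0.5·7 = 22.5
E: 0.5·39 + 0.5·20 = 29.5
Highest Hurwicz score = 29.5 → E.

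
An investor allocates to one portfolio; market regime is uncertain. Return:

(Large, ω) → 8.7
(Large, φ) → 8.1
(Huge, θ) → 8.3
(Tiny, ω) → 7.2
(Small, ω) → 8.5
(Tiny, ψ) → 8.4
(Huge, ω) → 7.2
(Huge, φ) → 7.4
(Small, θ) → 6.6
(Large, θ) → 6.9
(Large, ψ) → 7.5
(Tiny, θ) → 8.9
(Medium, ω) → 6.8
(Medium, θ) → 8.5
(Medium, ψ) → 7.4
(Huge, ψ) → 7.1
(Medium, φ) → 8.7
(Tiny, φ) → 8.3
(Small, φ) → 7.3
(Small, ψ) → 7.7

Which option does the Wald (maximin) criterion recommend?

Row minima: Tiny=7.2, Small=6.6, Medium=6.8, Large=6.9, Huge=7.1
Best worst-case = 7.2 → Tiny.

Tiny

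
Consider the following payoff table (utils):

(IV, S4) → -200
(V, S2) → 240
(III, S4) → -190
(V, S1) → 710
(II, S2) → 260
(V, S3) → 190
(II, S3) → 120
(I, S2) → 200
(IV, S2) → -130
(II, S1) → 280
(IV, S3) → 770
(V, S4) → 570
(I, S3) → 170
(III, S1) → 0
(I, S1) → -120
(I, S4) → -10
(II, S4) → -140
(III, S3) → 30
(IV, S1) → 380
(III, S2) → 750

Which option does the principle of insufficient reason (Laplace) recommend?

V

Row averages: I=60, II=130, III=147.5, IV=205, V=427.5
Highest average = 427.5 → V.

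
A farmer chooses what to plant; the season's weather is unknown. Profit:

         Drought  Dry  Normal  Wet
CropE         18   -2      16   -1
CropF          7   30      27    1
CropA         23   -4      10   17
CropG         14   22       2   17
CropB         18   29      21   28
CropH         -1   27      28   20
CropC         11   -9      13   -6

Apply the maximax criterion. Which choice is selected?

CropF

Row maxima: CropE=18, CropF=30, CropA=23, CropG=22, CropB=29, CropH=28, CropC=13
Best best-case = 30 → CropF.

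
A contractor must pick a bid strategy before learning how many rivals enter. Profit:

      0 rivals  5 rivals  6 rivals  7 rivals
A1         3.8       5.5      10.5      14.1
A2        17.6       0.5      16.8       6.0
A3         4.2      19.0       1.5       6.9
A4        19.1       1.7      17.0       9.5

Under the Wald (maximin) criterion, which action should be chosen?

Row minima: A1=3.8, A2=0.5, A3=1.5, A4=1.7
Best worst-case = 3.8 → A1.

A1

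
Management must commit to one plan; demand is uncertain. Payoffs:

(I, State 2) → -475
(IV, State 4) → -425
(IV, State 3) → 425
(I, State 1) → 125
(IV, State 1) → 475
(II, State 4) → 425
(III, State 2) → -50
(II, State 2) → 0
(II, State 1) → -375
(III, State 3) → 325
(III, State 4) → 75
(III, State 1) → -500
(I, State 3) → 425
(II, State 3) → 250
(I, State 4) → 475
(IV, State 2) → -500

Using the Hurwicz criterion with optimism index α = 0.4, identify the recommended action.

I: 0.4·475 + 0.6·(-475) = -95
II: 0.4·425 + 0.6·(-375) = -55
III: 0.4·325 + 0.6·(-500) = -170
IV: 0.4·475 + 0.6·(-500) = -110
Highest Hurwicz score = -55 → II.

II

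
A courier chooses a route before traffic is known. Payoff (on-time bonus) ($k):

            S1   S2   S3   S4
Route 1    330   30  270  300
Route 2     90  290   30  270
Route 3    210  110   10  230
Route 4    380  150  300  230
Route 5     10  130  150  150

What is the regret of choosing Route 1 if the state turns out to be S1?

Best payoff under S1 is 380.
Regret = 380 − 330 = 50.

50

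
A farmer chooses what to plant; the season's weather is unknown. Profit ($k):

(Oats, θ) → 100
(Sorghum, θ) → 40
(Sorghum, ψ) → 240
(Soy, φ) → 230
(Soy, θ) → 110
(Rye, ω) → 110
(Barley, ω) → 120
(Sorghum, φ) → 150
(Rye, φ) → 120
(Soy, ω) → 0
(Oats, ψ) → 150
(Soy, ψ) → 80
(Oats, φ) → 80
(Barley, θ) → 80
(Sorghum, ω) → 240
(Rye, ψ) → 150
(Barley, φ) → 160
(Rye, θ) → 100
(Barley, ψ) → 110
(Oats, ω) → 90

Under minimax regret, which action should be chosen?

Sorghum

Column bests: θ=110, φ=230, ψ=240, ω=240.
Soy regrets: 0, 0, 160, 240 → max 240
Barley regrets: 30, 70, 130, 120 → max 130
Oats regrets: 10, 150, 90, 150 → max 150
Rye regrets: 10, 110, 90, 130 → max 130
Sorghum regrets: 70, 80, 0, 0 → max 80
Smallest max regret = 80 → Sorghum.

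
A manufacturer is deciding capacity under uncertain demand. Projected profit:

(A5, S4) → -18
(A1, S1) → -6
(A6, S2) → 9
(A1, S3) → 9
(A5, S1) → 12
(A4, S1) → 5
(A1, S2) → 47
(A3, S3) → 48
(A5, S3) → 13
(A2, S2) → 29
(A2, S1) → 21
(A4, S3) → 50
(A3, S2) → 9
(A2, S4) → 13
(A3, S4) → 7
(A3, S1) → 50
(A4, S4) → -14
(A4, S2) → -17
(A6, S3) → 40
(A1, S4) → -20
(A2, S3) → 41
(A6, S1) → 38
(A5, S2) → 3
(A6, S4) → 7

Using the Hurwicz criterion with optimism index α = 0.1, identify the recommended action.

A1: 0.1·47 + 0.9·(-20) = -13.3
A2: 0.1·41 + 0.9·13 = 15.8
A3: 0.1·50 + 0.9·7 = 11.3
A4: 0.1·50 + 0.9·(-17) = -10.3
A5: 0.1·13 + 0.9·(-18) = -14.9
A6: 0.1·40 + 0.9·7 = 10.3
Highest Hurwicz score = 15.8 → A2.

A2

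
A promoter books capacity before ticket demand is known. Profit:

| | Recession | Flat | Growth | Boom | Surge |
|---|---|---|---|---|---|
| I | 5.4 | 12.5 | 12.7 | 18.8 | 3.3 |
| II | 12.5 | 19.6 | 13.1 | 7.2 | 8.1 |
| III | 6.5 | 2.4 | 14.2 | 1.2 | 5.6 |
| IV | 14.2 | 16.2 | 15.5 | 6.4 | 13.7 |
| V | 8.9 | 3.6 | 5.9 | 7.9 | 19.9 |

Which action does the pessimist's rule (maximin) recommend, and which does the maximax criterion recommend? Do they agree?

maximin → II; maximax → V (disagree)

Row minima: I=3.3, II=7.2, III=1.2, IV=6.4, V=3.6
Best worst-case = 7.2 → II.
Row maxima: I=18.8, II=19.6, III=14.2, IV=16.2, V=19.9
Best best-case = 19.9 → V.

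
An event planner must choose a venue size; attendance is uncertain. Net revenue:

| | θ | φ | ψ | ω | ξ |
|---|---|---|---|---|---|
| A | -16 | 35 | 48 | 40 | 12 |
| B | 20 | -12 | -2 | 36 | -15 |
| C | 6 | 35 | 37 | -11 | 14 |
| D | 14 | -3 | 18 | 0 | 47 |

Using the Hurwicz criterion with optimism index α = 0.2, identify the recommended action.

D

A: 0.2·48 + 0.8·(-16) = -3.2
B: 0.2·36 + 0.8·(-15) = -4.8
C: 0.2·37 + 0.8·(-11) = -1.4
D: 0.2·47 + 0.8·(-3) = 7
Highest Hurwicz score = 7 → D.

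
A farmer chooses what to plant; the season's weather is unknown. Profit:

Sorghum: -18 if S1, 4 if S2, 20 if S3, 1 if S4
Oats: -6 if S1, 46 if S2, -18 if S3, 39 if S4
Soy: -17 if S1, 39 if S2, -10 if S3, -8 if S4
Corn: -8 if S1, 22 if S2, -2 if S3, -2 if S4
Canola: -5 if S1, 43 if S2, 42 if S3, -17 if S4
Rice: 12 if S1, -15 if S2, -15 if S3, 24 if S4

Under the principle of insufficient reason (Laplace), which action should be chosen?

Canola

Row averages: Sorghum=1.75, Oats=15.25, Soy=1, Corn=2.5, Canola=15.75, Rice=1.5
Highest average = 15.75 → Canola.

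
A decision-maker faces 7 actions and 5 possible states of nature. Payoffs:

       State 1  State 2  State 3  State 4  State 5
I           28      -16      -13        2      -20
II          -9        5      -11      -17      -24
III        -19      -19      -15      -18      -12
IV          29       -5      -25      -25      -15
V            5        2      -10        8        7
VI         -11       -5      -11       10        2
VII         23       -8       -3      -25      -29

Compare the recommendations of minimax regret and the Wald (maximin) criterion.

Column bests: State 1=29, State 2=5, State 3=-3, State 4=10, State 5=7.
I regrets: 1, 21, 10, 8, 27 → max 27
II regrets: 38, 0, 8, 27, 31 → max 38
III regrets: 48, 24, 12, 28, 19 → max 48
IV regrets: 0, 10, 22, 35, 22 → max 35
V regrets: 24, 3, 7, 2, 0 → max 24
VI regrets: 40, 10, 8, 0, 5 → max 40
VII regrets: 6, 13, 0, 35, 36 → max 36
Smallest max regret = 24 → V.
Row minima: I=-20, II=-24, III=-19, IV=-25, V=-10, VI=-11, VII=-29
Best worst-case = -10 → V.

minimax regret → V; maximin → V (agree)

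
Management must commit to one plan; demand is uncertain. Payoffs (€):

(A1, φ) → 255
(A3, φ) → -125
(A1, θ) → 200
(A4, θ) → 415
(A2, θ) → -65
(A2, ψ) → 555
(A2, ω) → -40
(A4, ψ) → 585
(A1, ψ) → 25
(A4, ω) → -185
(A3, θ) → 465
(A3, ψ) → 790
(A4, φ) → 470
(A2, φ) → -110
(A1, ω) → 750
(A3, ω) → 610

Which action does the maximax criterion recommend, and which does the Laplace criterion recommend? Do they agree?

Row maxima: A1=750, A2=555, A3=790, A4=585
Best best-case = 790 → A3.
Row averages: A1=307.5, A2=85, A3=435, A4=321.25
Highest average = 435 → A3.

maximax → A3; laplace → A3 (agree)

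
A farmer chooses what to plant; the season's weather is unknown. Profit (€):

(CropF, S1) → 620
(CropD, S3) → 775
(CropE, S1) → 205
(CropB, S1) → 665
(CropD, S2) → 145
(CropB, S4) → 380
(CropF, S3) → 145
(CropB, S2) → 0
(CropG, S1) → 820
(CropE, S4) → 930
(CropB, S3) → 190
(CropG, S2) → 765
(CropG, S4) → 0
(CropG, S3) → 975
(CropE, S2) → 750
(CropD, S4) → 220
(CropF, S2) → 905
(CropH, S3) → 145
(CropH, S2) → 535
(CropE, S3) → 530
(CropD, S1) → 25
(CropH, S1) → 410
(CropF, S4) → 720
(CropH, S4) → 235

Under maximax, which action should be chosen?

Row maxima: CropB=665, CropE=930, CropH=535, CropG=975, CropF=905, CropD=775
Best best-case = 975 → CropG.

CropG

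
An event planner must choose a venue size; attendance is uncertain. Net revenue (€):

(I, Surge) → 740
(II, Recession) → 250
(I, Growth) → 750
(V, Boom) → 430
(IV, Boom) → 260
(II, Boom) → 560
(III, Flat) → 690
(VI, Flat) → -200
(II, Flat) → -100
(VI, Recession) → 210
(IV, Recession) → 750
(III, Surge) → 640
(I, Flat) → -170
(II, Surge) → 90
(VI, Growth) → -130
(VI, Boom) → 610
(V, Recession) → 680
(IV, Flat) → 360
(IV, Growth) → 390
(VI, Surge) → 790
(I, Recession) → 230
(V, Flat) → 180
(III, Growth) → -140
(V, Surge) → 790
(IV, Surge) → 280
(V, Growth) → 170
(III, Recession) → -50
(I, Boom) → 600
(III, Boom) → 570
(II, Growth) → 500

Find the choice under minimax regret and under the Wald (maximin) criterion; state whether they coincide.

Column bests: Recession=750, Flat=690, Growth=750, Boom=610, Surge=790.
I regrets: 520, 860, 0, 10, 50 → max 860
II regrets: 500, 790, 250, 50, 700 → max 790
III regrets: 800, 0, 890, 40, 150 → max 890
IV regrets: 0, 330, 360, 350, 510 → max 510
V regrets: 70, 510, 580, 180, 0 → max 580
VI regrets: 540, 890, 880, 0, 0 → max 890
Smallest max regret = 510 → IV.
Row minima: I=-170, II=-100, III=-140, IV=260, V=170, VI=-200
Best worst-case = 260 → IV.

minimax regret → IV; maximin → IV (agree)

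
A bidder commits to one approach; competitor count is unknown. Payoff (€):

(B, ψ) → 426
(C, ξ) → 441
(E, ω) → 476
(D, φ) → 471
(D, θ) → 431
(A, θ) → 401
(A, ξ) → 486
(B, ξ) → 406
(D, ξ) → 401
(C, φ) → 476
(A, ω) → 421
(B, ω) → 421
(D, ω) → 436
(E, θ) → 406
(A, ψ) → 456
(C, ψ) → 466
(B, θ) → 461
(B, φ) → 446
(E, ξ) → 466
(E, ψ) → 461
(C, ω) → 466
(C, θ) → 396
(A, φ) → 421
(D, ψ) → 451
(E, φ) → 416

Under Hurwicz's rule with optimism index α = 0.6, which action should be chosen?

A: 0.6·486 + 0.4·401 = 452
B: 0.6·461 + 0.4·406 = 439
C: 0.6·476 + 0.4·396 = 444
D: 0.6·471 + 0.4·401 = 443
E: 0.6·476 + 0.4·406 = 448
Highest Hurwicz score = 452 → A.

A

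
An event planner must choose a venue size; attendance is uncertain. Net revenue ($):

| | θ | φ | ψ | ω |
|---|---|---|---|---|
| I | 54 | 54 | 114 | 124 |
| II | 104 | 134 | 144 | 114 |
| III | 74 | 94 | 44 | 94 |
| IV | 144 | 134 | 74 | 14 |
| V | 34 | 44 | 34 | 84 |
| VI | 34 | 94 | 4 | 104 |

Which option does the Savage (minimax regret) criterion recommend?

Column bests: θ=144, φ=134, ψ=144, ω=124.
I regrets: 90, 80, 30, 0 → max 90
II regrets: 40, 0, 0, 10 → max 40
III regrets: 70, 40, 100, 30 → max 100
IV regrets: 0, 0, 70, 110 → max 110
V regrets: 110, 90, 110, 40 → max 110
VI regrets: 110, 40, 140, 20 → max 140
Smallest max regret = 40 → II.

II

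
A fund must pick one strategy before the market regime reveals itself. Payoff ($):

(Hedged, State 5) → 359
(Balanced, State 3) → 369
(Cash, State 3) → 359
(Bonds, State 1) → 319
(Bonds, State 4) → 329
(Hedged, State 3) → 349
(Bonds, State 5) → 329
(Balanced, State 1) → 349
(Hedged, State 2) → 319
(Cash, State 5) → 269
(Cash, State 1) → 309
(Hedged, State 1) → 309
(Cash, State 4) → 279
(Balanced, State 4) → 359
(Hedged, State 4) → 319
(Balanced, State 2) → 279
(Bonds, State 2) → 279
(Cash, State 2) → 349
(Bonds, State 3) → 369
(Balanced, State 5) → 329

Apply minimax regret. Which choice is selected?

Hedged

Column bests: State 1=349, State 2=349, State 3=369, State 4=359, State 5=359.
Bonds regrets: 30, 70, 0, 30, 30 → max 70
Balanced regrets: 0, 70, 0, 0, 30 → max 70
Hedged regrets: 40, 30, 20, 40, 0 → max 40
Cash regrets: 40, 0, 10, 80, 90 → max 90
Smallest max regret = 40 → Hedged.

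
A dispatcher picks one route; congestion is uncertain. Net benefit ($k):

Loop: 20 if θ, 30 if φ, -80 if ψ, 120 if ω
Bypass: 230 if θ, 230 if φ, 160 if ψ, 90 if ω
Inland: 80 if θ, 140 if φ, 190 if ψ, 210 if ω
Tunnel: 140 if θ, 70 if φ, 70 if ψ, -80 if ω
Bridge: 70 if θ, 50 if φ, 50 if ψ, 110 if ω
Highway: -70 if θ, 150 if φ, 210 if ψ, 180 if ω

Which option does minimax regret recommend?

Column bests: θ=230, φ=230, ψ=210, ω=210.
Loop regrets: 210, 200, 290, 90 → max 290
Bypass regrets: 0, 0, 50, 120 → max 120
Inland regrets: 150, 90, 20, 0 → max 150
Tunnel regrets: 90, 160, 140, 290 → max 290
Bridge regrets: 160, 180, 160, 100 → max 180
Highway regrets: 300, 80, 0, 30 → max 300
Smallest max regret = 120 → Bypass.

Bypass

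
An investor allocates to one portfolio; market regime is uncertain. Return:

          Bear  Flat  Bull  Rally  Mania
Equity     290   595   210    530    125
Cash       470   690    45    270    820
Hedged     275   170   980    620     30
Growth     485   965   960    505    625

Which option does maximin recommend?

Row minima: Equity=125, Cash=45, Hedged=30, Growth=485
Best worst-case = 485 → Growth.

Growth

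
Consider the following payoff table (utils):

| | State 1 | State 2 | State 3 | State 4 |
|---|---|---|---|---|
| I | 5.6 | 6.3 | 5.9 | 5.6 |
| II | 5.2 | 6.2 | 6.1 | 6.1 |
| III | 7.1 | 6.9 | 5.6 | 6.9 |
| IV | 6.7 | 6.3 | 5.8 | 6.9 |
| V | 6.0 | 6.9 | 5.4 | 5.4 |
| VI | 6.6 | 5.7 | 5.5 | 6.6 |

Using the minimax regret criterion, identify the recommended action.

Column bests: State 1=7.1, State 2=6.9, State 3=6.1, State 4=6.9.
I regrets: 1.5, 0.6, 0.2, 1.3 → max 1.5
II regrets: 1.9, 0.7, 0.0, 0.8 → max 1.9
III regrets: 0.0, 0.0, 0.5, 0.0 → max 0.5
IV regrets: 0.4, 0.6, 0.3, 0.0 → max 0.6
V regrets: 1.1, 0.0, 0.7, 1.5 → max 1.5
VI regrets: 0.5, 1.2, 0.6, 0.3 → max 1.2
Smallest max regret = 0.5 → III.

III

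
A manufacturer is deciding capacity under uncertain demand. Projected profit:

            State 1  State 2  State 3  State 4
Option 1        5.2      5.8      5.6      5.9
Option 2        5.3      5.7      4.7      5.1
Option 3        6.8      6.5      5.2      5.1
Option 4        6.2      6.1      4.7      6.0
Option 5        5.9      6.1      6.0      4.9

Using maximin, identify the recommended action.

Row minima: Option 1=5.2, Option 2=4.7, Option 3=5.1, Option 4=4.7, Option 5=4.9
Best worst-case = 5.2 → Option 1.

Option 1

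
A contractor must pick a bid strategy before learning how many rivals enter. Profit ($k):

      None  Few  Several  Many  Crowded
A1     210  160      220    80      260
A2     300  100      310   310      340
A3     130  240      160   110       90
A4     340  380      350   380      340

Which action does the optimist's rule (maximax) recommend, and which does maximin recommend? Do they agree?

maximax → A4; maximin → A4 (agree)

Row maxima: A1=260, A2=340, A3=240, A4=380
Best best-case = 380 → A4.
Row minima: A1=80, A2=100, A3=90, A4=340
Best worst-case = 340 → A4.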